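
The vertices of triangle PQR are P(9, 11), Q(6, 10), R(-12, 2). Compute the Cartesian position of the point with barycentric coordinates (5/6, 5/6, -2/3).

S = (5/6)·P + (5/6)·Q + (-2/3)·R.
x-coordinate: (5/6)·9 + (5/6)·6 + (-2/3)·(-12) = 41/2.
y-coordinate: (5/6)·11 + (5/6)·10 + (-2/3)·2 = 97/6.

(41/2, 97/6)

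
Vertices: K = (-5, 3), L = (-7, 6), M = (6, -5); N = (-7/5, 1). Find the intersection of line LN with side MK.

Barycentric coordinates of N with respect to KLM: (1/5, 2/5, 2/5).
On side MK the L-coordinate is zero; dropping N's L-weight 2/5 and renormalizing the remaining 2/5 : 1/5 gives weights 2/3, 1/3 on M, K.
J = (2/3)·(6, -5) + (1/3)·(-5, 3) = (7/3, -7/3).

(7/3, -7/3)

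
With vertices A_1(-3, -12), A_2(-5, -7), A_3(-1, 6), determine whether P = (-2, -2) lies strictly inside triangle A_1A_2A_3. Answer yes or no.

yes

Barycentric coordinates of P: (19/46, 1/23, 25/46).
The three coordinates are positive, positive, positive; a point is interior exactly when all three are positive.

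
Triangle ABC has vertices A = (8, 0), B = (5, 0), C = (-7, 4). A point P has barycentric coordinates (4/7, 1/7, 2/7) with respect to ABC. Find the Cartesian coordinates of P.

(23/7, 8/7)

P = (4/7)·A + (1/7)·B + (2/7)·C.
x-coordinate: (4/7)·8 + (1/7)·5 + (2/7)·(-7) = 23/7.
y-coordinate: (4/7)·0 + (1/7)·0 + (2/7)·4 = 8/7.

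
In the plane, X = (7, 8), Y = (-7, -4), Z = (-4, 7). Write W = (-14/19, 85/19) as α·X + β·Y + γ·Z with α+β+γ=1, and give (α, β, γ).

Signed area of the reference triangle: [XYZ] = ½·(7·(-4−7) + (-7)·(7−8) + (-4)·(8−(-4))) = ½·(-77 + 7 − 48) = -59.
[WYZ] = ½·((-14/19)·(-4−7) + (-7)·(7−(85/19)) + (-4)·(85/19−(-4))) = ½·(154/19 − 336/19 − 644/19) = -413/19, so the X-coordinate is (-413/19)/(-59) = 7/19.
[XWZ] = ½·(7·(85/19−7) + (-14/19)·(7−8) + (-4)·(8−(85/19))) = ½·(-336/19 + 14/19 − 268/19) = -295/19, so the Y-coordinate is 5/19.
[XYW] = ½·(7·(-4−(85/19)) + (-7)·(85/19−8) + (-14/19)·(8−(-4))) = ½·(-1127/19 + 469/19 − 168/19) = -413/19, so the Z-coordinate is 7/19.

(7/19, 5/19, 7/19)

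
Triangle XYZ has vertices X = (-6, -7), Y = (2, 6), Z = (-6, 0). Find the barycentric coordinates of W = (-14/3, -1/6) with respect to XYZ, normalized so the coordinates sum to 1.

(1/6, 1/6, 2/3)

Signed area of the reference triangle: [XYZ] = ½·((-6)·(6−0) + 2·(0−(-7)) + (-6)·(-7−6)) = ½·(-36 + 14 + 78) = 28.
[WYZ] = ½·((-14/3)·(6−0) + 2·(0−(-1/6)) + (-6)·(-1/6−6)) = ½·(-28 + 1/3 + 37) = 14/3, so the X-coordinate is (14/3)/28 = 1/6.
[XWZ] = ½·((-6)·(-1/6−0) + (-14/3)·(0−(-7)) + (-6)·(-7−(-1/6))) = ½·(1 − 98/3 + 41) = 14/3, so the Y-coordinate is 1/6.
[XYW] = ½·((-6)·(6−(-1/6)) + 2·(-1/6−(-7)) + (-14/3)·(-7−6)) = ½·(-37 + 41/3 + 182/3) = 56/3, so the Z-coordinate is 2/3.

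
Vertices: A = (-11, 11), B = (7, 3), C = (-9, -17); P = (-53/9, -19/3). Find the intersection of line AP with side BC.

Barycentric coordinates of P with respect to ABC: (2/9, 2/9, 5/9).
On side BC the A-coordinate is zero; dropping P's A-weight 2/9 and renormalizing the remaining 2/9 : 5/9 gives weights 2/7, 5/7 on B, C.
Q = (2/7)·(7, 3) + (5/7)·(-9, -17) = (-31/7, -79/7).

(-31/7, -79/7)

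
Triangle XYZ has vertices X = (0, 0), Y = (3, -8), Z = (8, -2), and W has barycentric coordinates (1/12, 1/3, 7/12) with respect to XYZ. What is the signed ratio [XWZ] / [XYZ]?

The signed ratio [XWZ]/[XYZ] equals the barycentric coordinate of W at vertex Y, which is 1/3.

1/3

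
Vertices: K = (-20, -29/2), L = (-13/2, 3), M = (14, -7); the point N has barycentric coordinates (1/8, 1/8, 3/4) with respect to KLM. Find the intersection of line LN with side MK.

(64/7, -113/14)

Line LN meets MK where the L-coordinate vanishes; zeroing N's L-weight and renormalizing leaves M, K-weights 3/4 : 1/8 → (6/7, 1/7).
So J = (6/7)·M + (1/7)·K = (64/7, -113/14).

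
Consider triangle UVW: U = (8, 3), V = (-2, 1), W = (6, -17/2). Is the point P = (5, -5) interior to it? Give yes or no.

yes

Barycentric coordinates of P: (1/6, 1/6, 2/3).
The three coordinates are positive, positive, positive; a point is interior exactly when all three are positive.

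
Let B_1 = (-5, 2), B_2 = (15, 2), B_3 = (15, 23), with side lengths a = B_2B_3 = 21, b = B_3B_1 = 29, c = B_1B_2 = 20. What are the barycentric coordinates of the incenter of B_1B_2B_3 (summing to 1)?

The incenter has barycentric coordinates proportional to the opposite side lengths: (21 : 29 : 20).
Normalizing by 21+29+20 = 70 gives (3/10, 29/70, 2/7).

(3/10, 29/70, 2/7)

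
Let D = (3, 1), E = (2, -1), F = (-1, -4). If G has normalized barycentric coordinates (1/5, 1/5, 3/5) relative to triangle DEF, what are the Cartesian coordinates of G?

(2/5, -12/5)

G = (1/5)·D + (1/5)·E + (3/5)·F.
x-coordinate: (1/5)·3 + (1/5)·2 + (3/5)·(-1) = 2/5.
y-coordinate: (1/5)·1 + (1/5)·(-1) + (3/5)·(-4) = -12/5.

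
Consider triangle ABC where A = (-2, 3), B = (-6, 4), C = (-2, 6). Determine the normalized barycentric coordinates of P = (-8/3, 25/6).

(1/2, 1/6, 1/3)

Signed area of the reference triangle: [ABC] = ½·((-2)·(4−6) + (-6)·(6−3) + (-2)·(3−4)) = ½·(4 − 18 + 2) = -6.
[PBC] = ½·((-8/3)·(4−6) + (-6)·(6−(25/6)) + (-2)·(25/6−4)) = ½·(16/3 − 11 − 1/3) = -3, so the A-coordinate is (-3)/(-6) = 1/2.
[APC] = ½·((-2)·(25/6−6) + (-8/3)·(6−3) + (-2)·(3−(25/6))) = ½·(11/3 − 8 + 7/3) = -1, so the B-coordinate is 1/6.
[ABP] = ½·((-2)·(4−(25/6)) + (-6)·(25/6−3) + (-8/3)·(3−4)) = ½·(1/3 − 7 + 8/3) = -2, so the C-coordinate is 1/3.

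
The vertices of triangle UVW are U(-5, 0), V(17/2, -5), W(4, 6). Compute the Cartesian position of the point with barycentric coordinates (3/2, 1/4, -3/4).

(-67/8, -23/4)

P = (3/2)·U + (1/4)·V + (-3/4)·W.
x-coordinate: (3/2)·(-5) + (1/4)·(17/2) + (-3/4)·4 = -67/8.
y-coordinate: (3/2)·0 + (1/4)·(-5) + (-3/4)·6 = -23/4.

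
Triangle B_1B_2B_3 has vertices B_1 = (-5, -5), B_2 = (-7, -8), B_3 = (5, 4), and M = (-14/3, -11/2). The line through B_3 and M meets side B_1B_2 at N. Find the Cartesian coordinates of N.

(-33/5, -37/5)

Barycentric coordinates of M with respect to B_1B_2B_3: (1/6, 2/3, 1/6).
On side B_1B_2 the B_3-coordinate is zero; dropping M's B_3-weight 1/6 and renormalizing the remaining 1/6 : 2/3 gives weights 1/5, 4/5 on B_1, B_2.
N = (1/5)·(-5, -5) + (4/5)·(-7, -8) = (-33/5, -37/5).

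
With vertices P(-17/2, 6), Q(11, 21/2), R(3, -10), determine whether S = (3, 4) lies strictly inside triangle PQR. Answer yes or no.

yes

Barycentric coordinates of S: (448/1455, 644/1455, 121/485).
The three coordinates are positive, positive, positive; a point is interior exactly when all three are positive.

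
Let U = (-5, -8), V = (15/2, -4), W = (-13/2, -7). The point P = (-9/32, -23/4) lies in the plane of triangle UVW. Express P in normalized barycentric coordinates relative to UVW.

(1/16, 7/16, 1/2)

Signed area of the reference triangle: [UVW] = ½·((-5)·(-4−(-7)) + (15/2)·(-7−(-8)) + (-13/2)·(-8−(-4))) = ½·(-15 + 15/2 + 26) = 37/4.
[PVW] = ½·((-9/32)·(-4−(-7)) + (15/2)·(-7−(-23/4)) + (-13/2)·(-23/4−(-4))) = ½·(-27/32 − 75/8 + 91/8) = 37/64, so the U-coordinate is (37/64)/(37/4) = 1/16.
[UPW] = ½·((-5)·(-23/4−(-7)) + (-9/32)·(-7−(-8)) + (-13/2)·(-8−(-23/4))) = ½·(-25/4 − 9/32 + 117/8) = 259/64, so the V-coordinate is 7/16.
[UVP] = ½·((-5)·(-4−(-23/4)) + (15/2)·(-23/4−(-8)) + (-9/32)·(-8−(-4))) = ½·(-35/4 + 135/8 + 9/8) = 37/8, so the W-coordinate is 1/2.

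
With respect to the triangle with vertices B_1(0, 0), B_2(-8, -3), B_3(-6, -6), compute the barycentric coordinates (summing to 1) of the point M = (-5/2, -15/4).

(1/2, -1/4, 3/4)

Signed area of the reference triangle: [B_1B_2B_3] = ½·(0·(-3−(-6)) + (-8)·(-6−0) + (-6)·(0−(-3))) = ½·(0 + 48 − 18) = 15.
[MB_2B_3] = ½·((-5/2)·(-3−(-6)) + (-8)·(-6−(-15/4)) + (-6)·(-15/4−(-3))) = ½·(-15/2 + 18 + 9/2) = 15/2, so the B_1-coordinate is (15/2)/15 = 1/2.
[B_1MB_3] = ½·(0·(-15/4−(-6)) + (-5/2)·(-6−0) + (-6)·(0−(-15/4))) = ½·(0 + 15 − 45/2) = -15/4, so the B_2-coordinate is -1/4.
[B_1B_2M] = ½·(0·(-3−(-15/4)) + (-8)·(-15/4−0) + (-5/2)·(0−(-3))) = ½·(0 + 30 − 15/2) = 45/4, so the B_3-coordinate is 3/4.
Check: 1/2 − 1/4 + 3/4 = 1.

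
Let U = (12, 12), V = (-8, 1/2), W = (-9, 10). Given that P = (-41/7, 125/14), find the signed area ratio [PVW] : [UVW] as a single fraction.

[UVW] = ½·(12·(1/2−10) + (-8)·(10−12) + (-9)·(12−(1/2))) = ½·(-114 + 16 − 207/2) = -403/4.
[PVW] = ½·((-41/7)·(1/2−10) + (-8)·(10−(125/14)) + (-9)·(125/14−(1/2))) = ½·(779/14 − 60/7 − 531/7) = -403/28, so the ratio is (-403/28)/(-403/4) = 1/7.

1/7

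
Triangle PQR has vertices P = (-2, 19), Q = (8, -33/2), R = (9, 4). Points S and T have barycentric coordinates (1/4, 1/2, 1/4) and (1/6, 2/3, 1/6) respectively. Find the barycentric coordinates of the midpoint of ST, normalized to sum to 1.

Since both coordinate triples sum to 1, the midpoint's barycentrics are the componentwise average.
(1/4+1/6)/2 = 5/24; similarly 7/12 and 5/24.

(5/24, 7/12, 5/24)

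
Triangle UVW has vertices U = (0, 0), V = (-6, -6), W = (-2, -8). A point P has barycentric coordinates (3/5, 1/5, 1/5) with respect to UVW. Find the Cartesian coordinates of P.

(-8/5, -14/5)

P = (3/5)·U + (1/5)·V + (1/5)·W.
x-coordinate: (3/5)·0 + (1/5)·(-6) + (1/5)·(-2) = -8/5.
y-coordinate: (3/5)·0 + (1/5)·(-6) + (1/5)·(-8) = -14/5.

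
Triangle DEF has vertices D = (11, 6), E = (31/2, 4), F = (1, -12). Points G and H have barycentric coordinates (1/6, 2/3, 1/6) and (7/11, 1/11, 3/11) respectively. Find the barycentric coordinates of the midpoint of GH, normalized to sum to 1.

Since both coordinate triples sum to 1, the midpoint's barycentrics are the componentwise average.
(1/6+7/11)/2 = 53/132; similarly 25/66 and 29/132.

(53/132, 25/66, 29/132)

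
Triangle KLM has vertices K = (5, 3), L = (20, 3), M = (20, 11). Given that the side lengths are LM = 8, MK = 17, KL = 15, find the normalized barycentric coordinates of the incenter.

(1/5, 17/40, 3/8)

The incenter has barycentric coordinates proportional to the opposite side lengths: (8 : 17 : 15).
Normalizing by 8+17+15 = 40 gives (1/5, 17/40, 3/8).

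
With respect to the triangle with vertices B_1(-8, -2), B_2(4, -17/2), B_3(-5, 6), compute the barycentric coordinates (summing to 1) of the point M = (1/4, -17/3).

Signed area of the reference triangle: [B_1B_2B_3] = ½·((-8)·(-17/2−6) + 4·(6−(-2)) + (-5)·(-2−(-17/2))) = ½·(116 + 32 − 65/2) = 231/4.
[MB_2B_3] = ½·((1/4)·(-17/2−6) + 4·(6−(-17/3)) + (-5)·(-17/3−(-17/2))) = ½·(-29/8 + 140/3 − 85/6) = 231/16, so the B_1-coordinate is (231/16)/(231/4) = 1/4.
[B_1MB_3] = ½·((-8)·(-17/3−6) + (1/4)·(6−(-2)) + (-5)·(-2−(-17/3))) = ½·(280/3 + 2 − 55/3) = 77/2, so the B_2-coordinate is 2/3.
[B_1B_2M] = ½·((-8)·(-17/2−(-17/3)) + 4·(-17/3−(-2)) + (1/4)·(-2−(-17/2))) = ½·(68/3 − 44/3 + 13/8) = 77/16, so the B_3-coordinate is 1/12.
Check: 1/4 + 2/3 + 1/12 = 1.

(1/4, 2/3, 1/12)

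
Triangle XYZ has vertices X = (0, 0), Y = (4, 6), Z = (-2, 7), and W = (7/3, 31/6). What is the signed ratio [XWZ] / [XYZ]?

[XYZ] = ½·(0·(6−7) + 4·(7−0) + (-2)·(0−6)) = ½·(0 + 28 + 12) = 20.
[XWZ] = ½·(0·(31/6−7) + (7/3)·(7−0) + (-2)·(0−(31/6))) = ½·(0 + 49/3 + 31/3) = 40/3, so the ratio is (40/3)/20 = 2/3.

2/3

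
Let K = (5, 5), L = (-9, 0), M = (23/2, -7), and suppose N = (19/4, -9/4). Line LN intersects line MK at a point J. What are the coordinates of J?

Barycentric coordinates of N with respect to KLM: (1/4, 1/4, 1/2).
On side MK the L-coordinate is zero; dropping N's L-weight 1/4 and renormalizing the remaining 1/2 : 1/4 gives weights 2/3, 1/3 on M, K.
J = (2/3)·(23/2, -7) + (1/3)·(5, 5) = (28/3, -3).

(28/3, -3)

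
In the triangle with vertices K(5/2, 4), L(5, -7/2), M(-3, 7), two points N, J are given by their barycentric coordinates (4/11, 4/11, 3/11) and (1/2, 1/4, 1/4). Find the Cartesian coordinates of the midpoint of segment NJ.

(161/88, 437/176)

Barycentric coordinates of the midpoint are the average: (19/44, 27/88, 23/88).
Converting: (19/44)·K + (27/88)·L + (23/88)·M = (161/88, 437/176).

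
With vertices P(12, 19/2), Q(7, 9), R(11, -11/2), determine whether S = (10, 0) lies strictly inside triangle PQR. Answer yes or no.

yes

Barycentric coordinates of S: (15/149, 41/149, 93/149).
The three coordinates are positive, positive, positive; a point is interior exactly when all three are positive.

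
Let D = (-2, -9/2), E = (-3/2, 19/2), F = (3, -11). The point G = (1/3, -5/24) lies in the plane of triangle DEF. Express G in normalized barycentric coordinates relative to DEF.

(1/12, 1/2, 5/12)

Signed area of the reference triangle: [DEF] = ½·((-2)·(19/2−(-11)) + (-3/2)·(-11−(-9/2)) + 3·(-9/2−(19/2))) = ½·(-41 + 39/4 − 42) = -293/8.
[GEF] = ½·((1/3)·(19/2−(-11)) + (-3/2)·(-11−(-5/24)) + 3·(-5/24−(19/2))) = ½·(41/6 + 259/16 − 233/8) = -293/96, so the D-coordinate is (-293/96)/(-293/8) = 1/12.
[DGF] = ½·((-2)·(-5/24−(-11)) + (1/3)·(-11−(-9/2)) + 3·(-9/2−(-5/24))) = ½·(-259/12 − 13/6 − 103/8) = -293/16, so the E-coordinate is 1/2.
[DEG] = ½·((-2)·(19/2−(-5/24)) + (-3/2)·(-5/24−(-9/2)) + (1/3)·(-9/2−(19/2))) = ½·(-233/12 − 103/16 − 14/3) = -1465/96, so the F-coordinate is 5/12.
Check: 1/12 + 1/2 + 5/12 = 1.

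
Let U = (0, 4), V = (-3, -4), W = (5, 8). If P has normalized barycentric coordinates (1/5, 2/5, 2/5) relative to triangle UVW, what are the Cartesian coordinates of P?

(4/5, 12/5)

P = (1/5)·U + (2/5)·V + (2/5)·W.
x-coordinate: (1/5)·0 + (2/5)·(-3) + (2/5)·5 = 4/5.
y-coordinate: (1/5)·4 + (2/5)·(-4) + (2/5)·8 = 12/5.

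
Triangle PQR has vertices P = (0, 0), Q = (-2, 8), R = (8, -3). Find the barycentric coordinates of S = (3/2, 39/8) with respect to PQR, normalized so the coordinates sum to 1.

Signed area of the reference triangle: [PQR] = ½·(0·(8−(-3)) + (-2)·(-3−0) + 8·(0−8)) = ½·(0 + 6 − 64) = -29.
[SQR] = ½·((3/2)·(8−(-3)) + (-2)·(-3−(39/8)) + 8·(39/8−8)) = ½·(33/2 + 63/4 − 25) = 29/8, so the P-coordinate is (29/8)/(-29) = -1/8.
[PSR] = ½·(0·(39/8−(-3)) + (3/2)·(-3−0) + 8·(0−(39/8))) = ½·(0 − 9/2 − 39) = -87/4, so the Q-coordinate is 3/4.
[PQS] = ½·(0·(8−(39/8)) + (-2)·(39/8−0) + (3/2)·(0−8)) = ½·(0 − 39/4 − 12) = -87/8, so the R-coordinate is 3/8.

(-1/8, 3/4, 3/8)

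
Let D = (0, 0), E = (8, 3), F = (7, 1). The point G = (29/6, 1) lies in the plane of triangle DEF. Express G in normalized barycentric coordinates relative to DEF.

Signed area of the reference triangle: [DEF] = ½·(0·(3−1) + 8·(1−0) + 7·(0−3)) = ½·(0 + 8 − 21) = -13/2.
[GEF] = ½·((29/6)·(3−1) + 8·(1−1) + 7·(1−3)) = ½·(29/3 + 0 − 14) = -13/6, so the D-coordinate is (-13/6)/(-13/2) = 1/3.
[DGF] = ½·(0·(1−1) + (29/6)·(1−0) + 7·(0−1)) = ½·(0 + 29/6 − 7) = -13/12, so the E-coordinate is 1/6.
[DEG] = ½·(0·(3−1) + 8·(1−0) + (29/6)·(0−3)) = ½·(0 + 8 − 29/2) = -13/4, so the F-coordinate is 1/2.

(1/3, 1/6, 1/2)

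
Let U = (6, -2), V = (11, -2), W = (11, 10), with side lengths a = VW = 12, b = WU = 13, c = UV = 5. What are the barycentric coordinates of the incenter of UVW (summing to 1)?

The incenter has barycentric coordinates proportional to the opposite side lengths: (12 : 13 : 5).
Normalizing by 12+13+5 = 30 gives (2/5, 13/30, 1/6).

(2/5, 13/30, 1/6)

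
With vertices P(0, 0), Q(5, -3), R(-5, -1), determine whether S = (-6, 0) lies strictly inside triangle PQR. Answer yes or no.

no

Barycentric coordinates of S: (2/5, -3/10, 9/10).
The three coordinates are positive, negative, positive; a point is interior exactly when all three are positive.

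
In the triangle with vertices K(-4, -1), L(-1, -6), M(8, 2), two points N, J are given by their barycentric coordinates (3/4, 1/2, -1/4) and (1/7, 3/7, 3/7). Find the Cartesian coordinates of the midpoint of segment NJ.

Barycentric coordinates of the midpoint are the average: (25/56, 13/28, 5/56).
Converting: (25/56)·K + (13/28)·L + (5/56)·M = (-43/28, -171/56).

(-43/28, -171/56)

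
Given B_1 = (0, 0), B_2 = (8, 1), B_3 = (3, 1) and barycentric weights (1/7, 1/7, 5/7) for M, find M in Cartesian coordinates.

(23/7, 6/7)

M = (1/7)·B_1 + (1/7)·B_2 + (5/7)·B_3.
x-coordinate: (1/7)·0 + (1/7)·8 + (5/7)·3 = 23/7.
y-coordinate: (1/7)·0 + (1/7)·1 + (5/7)·1 = 6/7.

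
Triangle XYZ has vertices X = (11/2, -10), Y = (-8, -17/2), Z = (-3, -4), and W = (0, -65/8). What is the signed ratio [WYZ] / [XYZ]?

1/2

[XYZ] = ½·((11/2)·(-17/2−(-4)) + (-8)·(-4−(-10)) + (-3)·(-10−(-17/2))) = ½·(-99/4 − 48 + 9/2) = -273/8.
[WYZ] = ½·(0·(-17/2−(-4)) + (-8)·(-4−(-65/8)) + (-3)·(-65/8−(-17/2))) = ½·(0 − 33 − 9/8) = -273/16, so the ratio is (-273/16)/(-273/8) = 1/2.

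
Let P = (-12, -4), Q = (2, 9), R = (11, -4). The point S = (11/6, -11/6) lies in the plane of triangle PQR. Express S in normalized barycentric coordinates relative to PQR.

Signed area of the reference triangle: [PQR] = ½·((-12)·(9−(-4)) + 2·(-4−(-4)) + 11·(-4−9)) = ½·(-156 + 0 − 143) = -299/2.
[SQR] = ½·((11/6)·(9−(-4)) + 2·(-4−(-11/6)) + 11·(-11/6−9)) = ½·(143/6 − 13/3 − 715/6) = -299/6, so the P-coordinate is (-299/6)/(-299/2) = 1/3.
[PSR] = ½·((-12)·(-11/6−(-4)) + (11/6)·(-4−(-4)) + 11·(-4−(-11/6))) = ½·(-26 + 0 − 143/6) = -299/12, so the Q-coordinate is 1/6.
[PQS] = ½·((-12)·(9−(-11/6)) + 2·(-11/6−(-4)) + (11/6)·(-4−9)) = ½·(-130 + 13/3 − 143/6) = -299/4, so the R-coordinate is 1/2.

(1/3, 1/6, 1/2)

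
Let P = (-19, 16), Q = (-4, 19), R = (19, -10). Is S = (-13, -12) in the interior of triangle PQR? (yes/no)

Barycentric coordinates of S: (487/252, -227/126, 73/84).
The three coordinates are positive, negative, positive; a point is interior exactly when all three are positive.

no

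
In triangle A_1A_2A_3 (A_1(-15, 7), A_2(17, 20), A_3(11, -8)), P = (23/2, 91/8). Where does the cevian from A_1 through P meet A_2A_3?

(107/7, 12)

Barycentric coordinates of P with respect to A_1A_2A_3: (1/8, 5/8, 1/4).
On side A_2A_3 the A_1-coordinate is zero; dropping P's A_1-weight 1/8 and renormalizing the remaining 5/8 : 1/4 gives weights 5/7, 2/7 on A_2, A_3.
Q = (5/7)·(17, 20) + (2/7)·(11, -8) = (107/7, 12).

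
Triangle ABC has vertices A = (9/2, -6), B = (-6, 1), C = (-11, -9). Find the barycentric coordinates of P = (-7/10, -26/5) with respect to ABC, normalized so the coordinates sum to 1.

Signed area of the reference triangle: [ABC] = ½·((9/2)·(1−(-9)) + (-6)·(-9−(-6)) + (-11)·(-6−1)) = ½·(45 + 18 + 77) = 70.
[PBC] = ½·((-7/10)·(1−(-9)) + (-6)·(-9−(-26/5)) + (-11)·(-26/5−1)) = ½·(-7 + 114/5 + 341/5) = 42, so the A-coordinate is 42/70 = 3/5.
[APC] = ½·((9/2)·(-26/5−(-9)) + (-7/10)·(-9−(-6)) + (-11)·(-6−(-26/5))) = ½·(171/10 + 21/10 + 44/5) = 14, so the B-coordinate is 1/5.
[ABP] = ½·((9/2)·(1−(-26/5)) + (-6)·(-26/5−(-6)) + (-7/10)·(-6−1)) = ½·(279/10 − 24/5 + 49/10) = 14, so the C-coordinate is 1/5.
Check: 3/5 + 1/5 + 1/5 = 1.

(3/5, 1/5, 1/5)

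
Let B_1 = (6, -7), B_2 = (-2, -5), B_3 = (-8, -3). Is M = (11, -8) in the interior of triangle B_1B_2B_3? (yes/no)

no

Barycentric coordinates of M: (2, -3/2, 1/2).
The three coordinates are positive, negative, positive; a point is interior exactly when all three are positive.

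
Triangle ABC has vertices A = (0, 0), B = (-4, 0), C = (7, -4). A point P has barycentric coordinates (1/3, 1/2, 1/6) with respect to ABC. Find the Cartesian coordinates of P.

(-5/6, -2/3)

P = (1/3)·A + (1/2)·B + (1/6)·C.
x-coordinate: (1/3)·0 + (1/2)·(-4) + (1/6)·7 = -5/6.
y-coordinate: (1/3)·0 + (1/2)·0 + (1/6)·(-4) = -2/3.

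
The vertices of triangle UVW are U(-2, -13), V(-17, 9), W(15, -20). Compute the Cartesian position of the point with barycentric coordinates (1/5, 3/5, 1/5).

P = (1/5)·U + (3/5)·V + (1/5)·W.
x-coordinate: (1/5)·(-2) + (3/5)·(-17) + (1/5)·15 = -38/5.
y-coordinate: (1/5)·(-13) + (3/5)·9 + (1/5)·(-20) = -6/5.

(-38/5, -6/5)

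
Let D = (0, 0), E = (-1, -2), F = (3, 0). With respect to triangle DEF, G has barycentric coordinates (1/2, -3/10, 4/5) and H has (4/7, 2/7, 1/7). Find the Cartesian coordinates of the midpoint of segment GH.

(199/140, 1/70)

Barycentric coordinates of the midpoint are the average: (15/28, -1/140, 33/70).
Converting: (15/28)·D + (-1/140)·E + (33/70)·F = (199/140, 1/70).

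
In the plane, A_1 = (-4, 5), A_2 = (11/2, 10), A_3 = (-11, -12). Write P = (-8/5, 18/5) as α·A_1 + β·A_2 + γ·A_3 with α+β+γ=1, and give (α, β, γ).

Signed area of the reference triangle: [A_1A_2A_3] = ½·((-4)·(10−(-12)) + (11/2)·(-12−5) + (-11)·(5−10)) = ½·(-88 − 187/2 + 55) = -253/4.
[PA_2A_3] = ½·((-8/5)·(10−(-12)) + (11/2)·(-12−(18/5)) + (-11)·(18/5−10)) = ½·(-176/5 − 429/5 + 352/5) = -253/10, so the A_1-coordinate is (-253/10)/(-253/4) = 2/5.
[A_1PA_3] = ½·((-4)·(18/5−(-12)) + (-8/5)·(-12−5) + (-11)·(5−(18/5))) = ½·(-312/5 + 136/5 − 77/5) = -253/10, so the A_2-coordinate is 2/5.
[A_1A_2P] = ½·((-4)·(10−(18/5)) + (11/2)·(18/5−5) + (-8/5)·(5−10)) = ½·(-128/5 − 77/10 + 8) = -253/20, so the A_3-coordinate is 1/5.

(2/5, 2/5, 1/5)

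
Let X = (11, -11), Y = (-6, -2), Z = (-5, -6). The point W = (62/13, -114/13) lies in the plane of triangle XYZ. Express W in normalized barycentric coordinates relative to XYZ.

Signed area of the reference triangle: [XYZ] = ½·(11·(-2−(-6)) + (-6)·(-6−(-11)) + (-5)·(-11−(-2))) = ½·(44 − 30 + 45) = 59/2.
[WYZ] = ½·((62/13)·(-2−(-6)) + (-6)·(-6−(-114/13)) + (-5)·(-114/13−(-2))) = ½·(248/13 − 216/13 + 440/13) = 236/13, so the X-coordinate is (236/13)/(59/2) = 8/13.
[XWZ] = ½·(11·(-114/13−(-6)) + (62/13)·(-6−(-11)) + (-5)·(-11−(-114/13))) = ½·(-396/13 + 310/13 + 145/13) = 59/26, so the Y-coordinate is 1/13.
[XYW] = ½·(11·(-2−(-114/13)) + (-6)·(-114/13−(-11)) + (62/13)·(-11−(-2))) = ½·(968/13 − 174/13 − 558/13) = 118/13, so the Z-coordinate is 4/13.
Check: 8/13 + 1/13 + 4/13 = 1.

(8/13, 1/13, 4/13)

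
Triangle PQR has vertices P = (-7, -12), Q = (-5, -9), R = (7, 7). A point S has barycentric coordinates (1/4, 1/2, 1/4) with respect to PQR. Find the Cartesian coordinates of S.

S = (1/4)·P + (1/2)·Q + (1/4)·R.
x-coordinate: (1/4)·(-7) + (1/2)·(-5) + (1/4)·7 = -5/2.
y-coordinate: (1/4)·(-12) + (1/2)·(-9) + (1/4)·7 = -23/4.

(-5/2, -23/4)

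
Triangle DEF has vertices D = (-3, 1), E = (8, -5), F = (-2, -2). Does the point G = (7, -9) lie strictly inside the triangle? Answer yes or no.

no

Barycentric coordinates of G: (-43/27, 20/27, 50/27).
The three coordinates are negative, positive, positive; a point is interior exactly when all three are positive.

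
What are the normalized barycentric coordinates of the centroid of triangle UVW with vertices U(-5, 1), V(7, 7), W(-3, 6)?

The centroid is the average of the vertices, so each weight is 1/3.

(1/3, 1/3, 1/3)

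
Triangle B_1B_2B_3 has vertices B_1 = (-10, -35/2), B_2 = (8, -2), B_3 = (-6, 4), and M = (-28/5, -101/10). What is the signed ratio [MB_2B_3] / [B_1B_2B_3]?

3/5

[B_1B_2B_3] = ½·((-10)·(-2−4) + 8·(4−(-35/2)) + (-6)·(-35/2−(-2))) = ½·(60 + 172 + 93) = 325/2.
[MB_2B_3] = ½·((-28/5)·(-2−4) + 8·(4−(-101/10)) + (-6)·(-101/10−(-2))) = ½·(168/5 + 564/5 + 243/5) = 195/2, so the ratio is (195/2)/(325/2) = 3/5.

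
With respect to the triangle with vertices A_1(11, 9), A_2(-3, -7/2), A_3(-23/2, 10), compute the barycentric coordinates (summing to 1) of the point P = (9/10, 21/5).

(2/5, 2/5, 1/5)

Signed area of the reference triangle: [A_1A_2A_3] = ½·(11·(-7/2−10) + (-3)·(10−9) + (-23/2)·(9−(-7/2))) = ½·(-297/2 − 3 − 575/4) = -1181/8.
[PA_2A_3] = ½·((9/10)·(-7/2−10) + (-3)·(10−(21/5)) + (-23/2)·(21/5−(-7/2))) = ½·(-243/20 − 87/5 − 1771/20) = -1181/20, so the A_1-coordinate is (-1181/20)/(-1181/8) = 2/5.
[A_1PA_3] = ½·(11·(21/5−10) + (9/10)·(10−9) + (-23/2)·(9−(21/5))) = ½·(-319/5 + 9/10 − 276/5) = -1181/20, so the A_2-coordinate is 2/5.
[A_1A_2P] = ½·(11·(-7/2−(21/5)) + (-3)·(21/5−9) + (9/10)·(9−(-7/2))) = ½·(-847/10 + 72/5 + 45/4) = -1181/40, so the A_3-coordinate is 1/5.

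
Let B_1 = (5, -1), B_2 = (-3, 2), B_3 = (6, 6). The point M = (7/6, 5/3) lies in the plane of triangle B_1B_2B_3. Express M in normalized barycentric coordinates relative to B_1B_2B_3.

(1/3, 1/2, 1/6)

Signed area of the reference triangle: [B_1B_2B_3] = ½·(5·(2−6) + (-3)·(6−(-1)) + 6·(-1−2)) = ½·(-20 − 21 − 18) = -59/2.
[MB_2B_3] = ½·((7/6)·(2−6) + (-3)·(6−(5/3)) + 6·(5/3−2)) = ½·(-14/3 − 13 − 2) = -59/6, so the B_1-coordinate is (-59/6)/(-59/2) = 1/3.
[B_1MB_3] = ½·(5·(5/3−6) + (7/6)·(6−(-1)) + 6·(-1−(5/3))) = ½·(-65/3 + 49/6 − 16) = -59/4, so the B_2-coordinate is 1/2.
[B_1B_2M] = ½·(5·(2−(5/3)) + (-3)·(5/3−(-1)) + (7/6)·(-1−2)) = ½·(5/3 − 8 − 7/2) = -59/12, so the B_3-coordinate is 1/6.
Check: 1/3 + 1/2 + 1/6 = 1.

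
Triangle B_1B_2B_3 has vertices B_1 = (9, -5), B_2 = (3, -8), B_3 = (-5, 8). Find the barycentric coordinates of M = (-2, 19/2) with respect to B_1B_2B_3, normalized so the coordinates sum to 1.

(1/2, -1/2, 1)

Signed area of the reference triangle: [B_1B_2B_3] = ½·(9·(-8−8) + 3·(8−(-5)) + (-5)·(-5−(-8))) = ½·(-144 + 39 − 15) = -60.
[MB_2B_3] = ½·((-2)·(-8−8) + 3·(8−(19/2)) + (-5)·(19/2−(-8))) = ½·(32 − 9/2 − 175/2) = -30, so the B_1-coordinate is (-30)/(-60) = 1/2.
[B_1MB_3] = ½·(9·(19/2−8) + (-2)·(8−(-5)) + (-5)·(-5−(19/2))) = ½·(27/2 − 26 + 145/2) = 30, so the B_2-coordinate is -1/2.
[B_1B_2M] = ½·(9·(-8−(19/2)) + 3·(19/2−(-5)) + (-2)·(-5−(-8))) = ½·(-315/2 + 87/2 − 6) = -60, so the B_3-coordinate is 1.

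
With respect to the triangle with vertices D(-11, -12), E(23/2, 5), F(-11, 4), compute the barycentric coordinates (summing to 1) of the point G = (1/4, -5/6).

(1/3, 1/2, 1/6)

Signed area of the reference triangle: [DEF] = ½·((-11)·(5−4) + (23/2)·(4−(-12)) + (-11)·(-12−5)) = ½·(-11 + 184 + 187) = 180.
[GEF] = ½·((1/4)·(5−4) + (23/2)·(4−(-5/6)) + (-11)·(-5/6−5)) = ½·(1/4 + 667/12 + 385/6) = 60, so the D-coordinate is 60/180 = 1/3.
[DGF] = ½·((-11)·(-5/6−4) + (1/4)·(4−(-12)) + (-11)·(-12−(-5/6))) = ½·(319/6 + 4 + 737/6) = 90, so the E-coordinate is 1/2.
[DEG] = ½·((-11)·(5−(-5/6)) + (23/2)·(-5/6−(-12)) + (1/4)·(-12−5)) = ½·(-385/6 + 1541/12 − 17/4) = 30, so the F-coordinate is 1/6.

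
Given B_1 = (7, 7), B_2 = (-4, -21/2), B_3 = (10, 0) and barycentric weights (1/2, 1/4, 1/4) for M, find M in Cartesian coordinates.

(5, 7/8)

M = (1/2)·B_1 + (1/4)·B_2 + (1/4)·B_3.
x-coordinate: (1/2)·7 + (1/4)·(-4) + (1/4)·10 = 5.
y-coordinate: (1/2)·7 + (1/4)·(-21/2) + (1/4)·0 = 7/8.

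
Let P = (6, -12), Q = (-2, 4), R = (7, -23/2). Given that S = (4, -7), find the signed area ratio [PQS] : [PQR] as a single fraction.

2/5

[PQR] = ½·(6·(4−(-23/2)) + (-2)·(-23/2−(-12)) + 7·(-12−4)) = ½·(93 − 1 − 112) = -10.
[PQS] = ½·(6·(4−(-7)) + (-2)·(-7−(-12)) + 4·(-12−4)) = ½·(66 − 10 − 64) = -4, so the ratio is (-4)/(-10) = 2/5.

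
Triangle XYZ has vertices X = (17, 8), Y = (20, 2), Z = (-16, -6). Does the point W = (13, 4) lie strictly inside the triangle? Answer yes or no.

Barycentric coordinates of W: (8/15, 19/60, 3/20).
The three coordinates are positive, positive, positive; a point is interior exactly when all three are positive.

yes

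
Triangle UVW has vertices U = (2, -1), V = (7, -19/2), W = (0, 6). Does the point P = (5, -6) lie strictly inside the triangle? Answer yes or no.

yes

Barycentric coordinates of P: (13/36, 11/18, 1/36).
The three coordinates are positive, positive, positive; a point is interior exactly when all three are positive.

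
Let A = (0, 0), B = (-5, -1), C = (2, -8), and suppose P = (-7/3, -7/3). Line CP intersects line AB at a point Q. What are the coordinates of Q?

(-25/7, -5/7)

Barycentric coordinates of P with respect to ABC: (2/9, 5/9, 2/9).
On side AB the C-coordinate is zero; dropping P's C-weight 2/9 and renormalizing the remaining 2/9 : 5/9 gives weights 2/7, 5/7 on A, B.
Q = (2/7)·(0, 0) + (5/7)·(-5, -1) = (-25/7, -5/7).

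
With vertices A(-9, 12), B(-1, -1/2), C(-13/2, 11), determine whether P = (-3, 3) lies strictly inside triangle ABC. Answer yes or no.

Barycentric coordinates of P: (5/31, 22/31, 4/31).
The three coordinates are positive, positive, positive; a point is interior exactly when all three are positive.

yes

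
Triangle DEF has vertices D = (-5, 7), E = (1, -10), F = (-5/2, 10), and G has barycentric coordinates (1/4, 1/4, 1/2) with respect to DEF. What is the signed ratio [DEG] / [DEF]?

The signed ratio [DEG]/[DEF] equals the barycentric coordinate of G at vertex F, which is 1/2.

1/2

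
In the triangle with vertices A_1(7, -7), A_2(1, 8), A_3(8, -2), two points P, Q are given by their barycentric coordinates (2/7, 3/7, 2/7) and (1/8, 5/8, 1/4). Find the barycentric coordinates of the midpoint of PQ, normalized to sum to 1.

(23/112, 59/112, 15/56)

Since both coordinate triples sum to 1, the midpoint's barycentrics are the componentwise average.
(2/7+1/8)/2 = 23/112; similarly 59/112 and 15/56.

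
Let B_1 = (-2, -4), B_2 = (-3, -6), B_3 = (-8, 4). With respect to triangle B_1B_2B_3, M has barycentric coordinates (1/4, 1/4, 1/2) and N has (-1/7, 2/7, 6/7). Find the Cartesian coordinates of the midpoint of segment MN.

Barycentric coordinates of the midpoint are the average: (3/56, 15/56, 19/28).
Converting: (3/56)·B_1 + (15/56)·B_2 + (19/28)·B_3 = (-355/56, 25/28).

(-355/56, 25/28)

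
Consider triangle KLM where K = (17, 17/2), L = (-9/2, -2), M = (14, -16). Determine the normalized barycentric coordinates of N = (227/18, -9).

Signed area of the reference triangle: [KLM] = ½·(17·(-2−(-16)) + (-9/2)·(-16−(17/2)) + 14·(17/2−(-2))) = ½·(238 + 441/4 + 147) = 1981/8.
[NLM] = ½·((227/18)·(-2−(-16)) + (-9/2)·(-16−(-9)) + 14·(-9−(-2))) = ½·(1589/9 + 63/2 − 98) = 1981/36, so the K-coordinate is (1981/36)/(1981/8) = 2/9.
[KNM] = ½·(17·(-9−(-16)) + (227/18)·(-16−(17/2)) + 14·(17/2−(-9))) = ½·(119 − 11123/36 + 245) = 1981/72, so the L-coordinate is 1/9.
[KLN] = ½·(17·(-2−(-9)) + (-9/2)·(-9−(17/2)) + (227/18)·(17/2−(-2))) = ½·(119 + 315/4 + 1589/12) = 1981/12, so the M-coordinate is 2/3.
Check: 2/9 + 1/9 + 2/3 = 1.

(2/9, 1/9, 2/3)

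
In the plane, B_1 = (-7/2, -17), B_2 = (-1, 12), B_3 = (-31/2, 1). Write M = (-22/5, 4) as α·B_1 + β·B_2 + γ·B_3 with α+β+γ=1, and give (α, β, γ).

Signed area of the reference triangle: [B_1B_2B_3] = ½·((-7/2)·(12−1) + (-1)·(1−(-17)) + (-31/2)·(-17−12)) = ½·(-77/2 − 18 + 899/2) = 393/2.
[MB_2B_3] = ½·((-22/5)·(12−1) + (-1)·(1−4) + (-31/2)·(4−12)) = ½·(-242/5 + 3 + 124) = 393/10, so the B_1-coordinate is (393/10)/(393/2) = 1/5.
[B_1MB_3] = ½·((-7/2)·(4−1) + (-22/5)·(1−(-17)) + (-31/2)·(-17−4)) = ½·(-21/2 − 396/5 + 651/2) = 1179/10, so the B_2-coordinate is 3/5.
[B_1B_2M] = ½·((-7/2)·(12−4) + (-1)·(4−(-17)) + (-22/5)·(-17−12)) = ½·(-28 − 21 + 638/5) = 393/10, so the B_3-coordinate is 1/5.
Check: 1/5 + 3/5 + 1/5 = 1.

(1/5, 3/5, 1/5)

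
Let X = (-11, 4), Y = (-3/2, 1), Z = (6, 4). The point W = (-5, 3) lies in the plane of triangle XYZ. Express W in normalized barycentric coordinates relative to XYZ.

(1/2, 1/3, 1/6)

Signed area of the reference triangle: [XYZ] = ½·((-11)·(1−4) + (-3/2)·(4−4) + 6·(4−1)) = ½·(33 + 0 + 18) = 51/2.
[WYZ] = ½·((-5)·(1−4) + (-3/2)·(4−3) + 6·(3−1)) = ½·(15 − 3/2 + 12) = 51/4, so the X-coordinate is (51/4)/(51/2) = 1/2.
[XWZ] = ½·((-11)·(3−4) + (-5)·(4−4) + 6·(4−3)) = ½·(11 + 0 + 6) = 17/2, so the Y-coordinate is 1/3.
[XYW] = ½·((-11)·(1−3) + (-3/2)·(3−4) + (-5)·(4−1)) = ½·(22 + 3/2 − 15) = 17/4, so the Z-coordinate is 1/6.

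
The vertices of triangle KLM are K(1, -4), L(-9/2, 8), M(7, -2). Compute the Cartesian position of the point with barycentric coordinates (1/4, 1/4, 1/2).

N = (1/4)·K + (1/4)·L + (1/2)·M.
x-coordinate: (1/4)·1 + (1/4)·(-9/2) + (1/2)·7 = 21/8.
y-coordinate: (1/4)·(-4) + (1/4)·8 + (1/2)·(-2) = 0.

(21/8, 0)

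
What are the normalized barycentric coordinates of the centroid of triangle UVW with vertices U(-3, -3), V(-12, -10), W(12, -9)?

(1/3, 1/3, 1/3)

The centroid is the average of the vertices, so each weight is 1/3.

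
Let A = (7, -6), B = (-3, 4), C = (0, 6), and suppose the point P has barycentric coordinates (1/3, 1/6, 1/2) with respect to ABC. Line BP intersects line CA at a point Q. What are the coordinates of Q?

Line BP meets CA where the B-coordinate vanishes; zeroing P's B-weight and renormalizing leaves C, A-weights 1/2 : 1/3 → (3/5, 2/5).
So Q = (3/5)·C + (2/5)·A = (14/5, 6/5).

(14/5, 6/5)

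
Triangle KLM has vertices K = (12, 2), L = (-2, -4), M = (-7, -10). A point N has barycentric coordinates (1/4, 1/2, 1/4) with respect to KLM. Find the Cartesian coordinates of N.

(1/4, -4)

N = (1/4)·K + (1/2)·L + (1/4)·M.
x-coordinate: (1/4)·12 + (1/2)·(-2) + (1/4)·(-7) = 1/4.
y-coordinate: (1/4)·2 + (1/2)·(-4) + (1/4)·(-10) = -4.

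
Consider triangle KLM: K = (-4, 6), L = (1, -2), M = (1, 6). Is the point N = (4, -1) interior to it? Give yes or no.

Barycentric coordinates of N: (-3/5, 7/8, 29/40).
The three coordinates are negative, positive, positive; a point is interior exactly when all three are positive.

no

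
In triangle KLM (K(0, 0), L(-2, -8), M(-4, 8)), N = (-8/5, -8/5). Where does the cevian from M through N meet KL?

Barycentric coordinates of N with respect to KLM: (2/5, 2/5, 1/5).
On side KL the M-coordinate is zero; dropping N's M-weight 1/5 and renormalizing the remaining 2/5 : 2/5 gives weights 1/2, 1/2 on K, L.
J = (1/2)·(0, 0) + (1/2)·(-2, -8) = (-1, -4).

(-1, -4)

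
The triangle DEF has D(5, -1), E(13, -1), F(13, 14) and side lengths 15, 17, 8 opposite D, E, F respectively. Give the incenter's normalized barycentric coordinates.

(3/8, 17/40, 1/5)

The incenter has barycentric coordinates proportional to the opposite side lengths: (15 : 17 : 8).
Normalizing by 15+17+8 = 40 gives (3/8, 17/40, 1/5).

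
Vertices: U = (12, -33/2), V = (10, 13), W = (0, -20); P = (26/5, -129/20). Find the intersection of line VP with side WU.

Barycentric coordinates of P with respect to UVW: (1/10, 2/5, 1/2).
On side WU the V-coordinate is zero; dropping P's V-weight 2/5 and renormalizing the remaining 1/2 : 1/10 gives weights 5/6, 1/6 on W, U.
Q = (5/6)·(0, -20) + (1/6)·(12, -33/2) = (2, -233/12).

(2, -233/12)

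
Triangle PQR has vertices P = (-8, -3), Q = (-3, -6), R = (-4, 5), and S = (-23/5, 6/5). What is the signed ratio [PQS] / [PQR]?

3/5

[PQR] = ½·((-8)·(-6−5) + (-3)·(5−(-3)) + (-4)·(-3−(-6))) = ½·(88 − 24 − 12) = 26.
[PQS] = ½·((-8)·(-6−(6/5)) + (-3)·(6/5−(-3)) + (-23/5)·(-3−(-6))) = ½·(288/5 − 63/5 − 69/5) = 78/5, so the ratio is (78/5)/26 = 3/5.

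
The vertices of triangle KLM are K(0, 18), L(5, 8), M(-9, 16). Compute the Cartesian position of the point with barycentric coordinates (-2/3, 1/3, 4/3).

(-31/3, 12)

N = (-2/3)·K + (1/3)·L + (4/3)·M.
x-coordinate: (-2/3)·0 + (1/3)·5 + (4/3)·(-9) = -31/3.
y-coordinate: (-2/3)·18 + (1/3)·8 + (4/3)·16 = 12.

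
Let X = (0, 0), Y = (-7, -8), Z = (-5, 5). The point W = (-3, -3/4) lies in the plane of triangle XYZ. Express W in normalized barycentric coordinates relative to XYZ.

Signed area of the reference triangle: [XYZ] = ½·(0·(-8−5) + (-7)·(5−0) + (-5)·(0−(-8))) = ½·(0 − 35 − 40) = -75/2.
[WYZ] = ½·((-3)·(-8−5) + (-7)·(5−(-3/4)) + (-5)·(-3/4−(-8))) = ½·(39 − 161/4 − 145/4) = -75/4, so the X-coordinate is (-75/4)/(-75/2) = 1/2.
[XWZ] = ½·(0·(-3/4−5) + (-3)·(5−0) + (-5)·(0−(-3/4))) = ½·(0 − 15 − 15/4) = -75/8, so the Y-coordinate is 1/4.
[XYW] = ½·(0·(-8−(-3/4)) + (-7)·(-3/4−0) + (-3)·(0−(-8))) = ½·(0 + 21/4 − 24) = -75/8, so the Z-coordinate is 1/4.

(1/2, 1/4, 1/4)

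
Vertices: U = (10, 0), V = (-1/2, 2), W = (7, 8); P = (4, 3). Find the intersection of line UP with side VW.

(2, 4)

Barycentric coordinates of P with respect to UVW: (1/4, 1/2, 1/4).
On side VW the U-coordinate is zero; dropping P's U-weight 1/4 and renormalizing the remaining 1/2 : 1/4 gives weights 2/3, 1/3 on V, W.
Q = (2/3)·(-1/2, 2) + (1/3)·(7, 8) = (2, 4).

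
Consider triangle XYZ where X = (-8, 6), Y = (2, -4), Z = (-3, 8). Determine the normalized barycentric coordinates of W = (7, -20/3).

Signed area of the reference triangle: [XYZ] = ½·((-8)·(-4−8) + 2·(8−6) + (-3)·(6−(-4))) = ½·(96 + 4 − 30) = 35.
[WYZ] = ½·(7·(-4−8) + 2·(8−(-20/3)) + (-3)·(-20/3−(-4))) = ½·(-84 + 88/3 + 8) = -70/3, so the X-coordinate is (-70/3)/35 = -2/3.
[XWZ] = ½·((-8)·(-20/3−8) + 7·(8−6) + (-3)·(6−(-20/3))) = ½·(352/3 + 14 − 38) = 140/3, so the Y-coordinate is 4/3.
[XYW] = ½·((-8)·(-4−(-20/3)) + 2·(-20/3−6) + 7·(6−(-4))) = ½·(-64/3 − 76/3 + 70) = 35/3, so the Z-coordinate is 1/3.
Check: -2/3 + 4/3 + 1/3 = 1.

(-2/3, 4/3, 1/3)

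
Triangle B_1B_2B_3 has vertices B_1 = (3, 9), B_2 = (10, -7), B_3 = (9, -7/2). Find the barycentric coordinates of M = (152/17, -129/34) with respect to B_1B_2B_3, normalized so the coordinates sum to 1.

Signed area of the reference triangle: [B_1B_2B_3] = ½·(3·(-7−(-7/2)) + 10·(-7/2−9) + 9·(9−(-7))) = ½·(-21/2 − 125 + 144) = 17/4.
[MB_2B_3] = ½·((152/17)·(-7−(-7/2)) + 10·(-7/2−(-129/34)) + 9·(-129/34−(-7))) = ½·(-532/17 + 50/17 + 981/34) = 1/4, so the B_1-coordinate is (1/4)/(17/4) = 1/17.
[B_1MB_3] = ½·(3·(-129/34−(-7/2)) + (152/17)·(-7/2−9) + 9·(9−(-129/34))) = ½·(-15/17 − 1900/17 + 3915/34) = 5/4, so the B_2-coordinate is 5/17.
[B_1B_2M] = ½·(3·(-7−(-129/34)) + 10·(-129/34−9) + (152/17)·(9−(-7))) = ½·(-327/34 − 2175/17 + 2432/17) = 11/4, so the B_3-coordinate is 11/17.

(1/17, 5/17, 11/17)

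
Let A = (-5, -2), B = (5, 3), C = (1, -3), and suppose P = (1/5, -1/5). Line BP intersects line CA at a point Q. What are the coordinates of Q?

Barycentric coordinates of P with respect to ABC: (2/5, 2/5, 1/5).
On side CA the B-coordinate is zero; dropping P's B-weight 2/5 and renormalizing the remaining 1/5 : 2/5 gives weights 1/3, 2/3 on C, A.
Q = (1/3)·(1, -3) + (2/3)·(-5, -2) = (-3, -7/3).

(-3, -7/3)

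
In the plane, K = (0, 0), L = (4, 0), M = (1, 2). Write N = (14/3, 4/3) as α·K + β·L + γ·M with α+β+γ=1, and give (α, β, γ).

(-2/3, 1, 2/3)

Signed area of the reference triangle: [KLM] = ½·(0·(0−2) + 4·(2−0) + 1·(0−0)) = ½·(0 + 8 + 0) = 4.
[NLM] = ½·((14/3)·(0−2) + 4·(2−(4/3)) + 1·(4/3−0)) = ½·(-28/3 + 8/3 + 4/3) = -8/3, so the K-coordinate is (-8/3)/4 = -2/3.
[KNM] = ½·(0·(4/3−2) + (14/3)·(2−0) + 1·(0−(4/3))) = ½·(0 + 28/3 − 4/3) = 4, so the L-coordinate is 1.
[KLN] = ½·(0·(0−(4/3)) + 4·(4/3−0) + (14/3)·(0−0)) = ½·(0 + 16/3 + 0) = 8/3, so the M-coordinate is 2/3.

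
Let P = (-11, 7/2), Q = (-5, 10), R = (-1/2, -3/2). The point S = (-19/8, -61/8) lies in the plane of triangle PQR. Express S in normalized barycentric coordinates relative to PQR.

(1/2, -3/4, 5/4)

Signed area of the reference triangle: [PQR] = ½·((-11)·(10−(-3/2)) + (-5)·(-3/2−(7/2)) + (-1/2)·(7/2−10)) = ½·(-253/2 + 25 + 13/4) = -393/8.
[SQR] = ½·((-19/8)·(10−(-3/2)) + (-5)·(-3/2−(-61/8)) + (-1/2)·(-61/8−10)) = ½·(-437/16 − 245/8 + 141/16) = -393/16, so the P-coordinate is (-393/16)/(-393/8) = 1/2.
[PSR] = ½·((-11)·(-61/8−(-3/2)) + (-19/8)·(-3/2−(7/2)) + (-1/2)·(7/2−(-61/8))) = ½·(539/8 + 95/8 − 89/16) = 1179/32, so the Q-coordinate is -3/4.
[PQS] = ½·((-11)·(10−(-61/8)) + (-5)·(-61/8−(7/2)) + (-19/8)·(7/2−10)) = ½·(-1551/8 + 445/8 + 247/16) = -1965/32, so the R-coordinate is 5/4.
Check: 1/2 − 3/4 + 5/4 = 1.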